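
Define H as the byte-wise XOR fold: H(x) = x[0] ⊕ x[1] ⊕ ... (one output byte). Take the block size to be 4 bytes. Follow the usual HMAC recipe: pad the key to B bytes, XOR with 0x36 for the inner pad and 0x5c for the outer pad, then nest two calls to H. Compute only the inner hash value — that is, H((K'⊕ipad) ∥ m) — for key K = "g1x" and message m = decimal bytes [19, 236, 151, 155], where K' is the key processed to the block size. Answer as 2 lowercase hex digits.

Key "g1x" = 67 31 78 is 3 bytes ≤ B = 4; zero-pad to 4 bytes: K' = 67 31 78 00.
K' ⊕ ipad = 51 07 4e 36.
Inner input = 51 07 4e 36 ∥ 13 ec 97 9b.
Inner hash: XOR 51⊕07⊕4e⊕36⊕13⊕ec⊕97⊕9b = dd.

dd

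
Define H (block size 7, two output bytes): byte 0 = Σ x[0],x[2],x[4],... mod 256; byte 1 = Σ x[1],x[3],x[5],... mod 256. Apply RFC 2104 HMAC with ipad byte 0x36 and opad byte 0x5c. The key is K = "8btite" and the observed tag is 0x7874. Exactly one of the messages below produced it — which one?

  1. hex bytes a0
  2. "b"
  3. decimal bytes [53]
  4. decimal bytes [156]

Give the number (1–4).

2

Key "8btite" = 38 62 74 69 74 65 is 6 bytes ≤ B = 7; zero-pad to 7 bytes: K' = 38 62 74 69 74 65 00.
K' ⊕ ipad = 0e 54 42 5f 42 53 36; K' ⊕ opad = 64 3e 28 35 28 39 5c.
m1: inner = H(0e 54 42 5f 42 53 36 a0) = c8 a6; tag = H(64 3e 28 35 28 39 5c c8 a6) = b674
m2: inner = H(0e 54 42 5f 42 53 36 62) = c8 68; tag = H(64 3e 28 35 28 39 5c c8 68) = 7874 ← matches
m3: inner = H(0e 54 42 5f 42 53 36 35) = c8 3b; tag = H(64 3e 28 35 28 39 5c c8 3b) = 4b74
m4: inner = H(0e 54 42 5f 42 53 36 9c) = c8 a2; tag = H(64 3e 28 35 28 39 5c c8 a2) = b274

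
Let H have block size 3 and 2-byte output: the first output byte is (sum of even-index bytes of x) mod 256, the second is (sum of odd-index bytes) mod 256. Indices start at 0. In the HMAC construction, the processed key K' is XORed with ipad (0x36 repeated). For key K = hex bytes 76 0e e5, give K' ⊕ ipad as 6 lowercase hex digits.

4038d3

Key hex bytes 76 0e e5 is exactly B = 3 bytes: K' = 76 0e e5.
XOR each byte with 0x36: 76⊕36=40, 0e⊕36=38, e5⊕36=d3.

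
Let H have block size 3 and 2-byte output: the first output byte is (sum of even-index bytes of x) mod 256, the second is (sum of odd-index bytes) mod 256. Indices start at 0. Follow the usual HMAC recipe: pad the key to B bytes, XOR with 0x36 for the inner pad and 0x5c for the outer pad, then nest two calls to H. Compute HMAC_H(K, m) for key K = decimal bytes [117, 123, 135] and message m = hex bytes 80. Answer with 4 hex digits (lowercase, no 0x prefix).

Key decimal bytes [117, 123, 135] = 75 7b 87 is exactly B = 3 bytes: K' = 75 7b 87.
K' ⊕ ipad = 43 4d b1.  K' ⊕ opad = 29 27 db.
Inner input = (K'⊕ipad) ∥ m = 43 4d b1 ∥ 80.
Inner hash: even-index sum = 244 mod 256 = 244; odd-index sum = 205 mod 256 = 205 → f4 cd.
Outer input = (K'⊕opad) ∥ inner = 29 27 db ∥ f4 cd.
Outer hash (tag): even-index sum = 465 mod 256 = 209; odd-index sum = 283 mod 256 = 27 → d1 1b.

d11b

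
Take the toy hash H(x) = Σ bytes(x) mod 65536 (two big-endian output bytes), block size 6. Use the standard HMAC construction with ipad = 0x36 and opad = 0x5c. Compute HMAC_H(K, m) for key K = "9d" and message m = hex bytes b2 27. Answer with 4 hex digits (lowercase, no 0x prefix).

Key "9d" = 39 64 is 2 bytes ≤ B = 6; zero-pad to 6 bytes: K' = 39 64 00 00 00 00.
K' ⊕ ipad = 0f 52 36 36 36 36.  K' ⊕ opad = 65 38 5c 5c 5c 5c.
Inner input = (K'⊕ipad) ∥ m = 0f 52 36 36 36 36 ∥ b2 27.
Inner hash: sum = 15+82+54+54+54+54+178+39 = 530 → 02 12.
Outer input = (K'⊕opad) ∥ inner = 65 38 5c 5c 5c 5c ∥ 02 12.
Outer hash (tag): sum = 101+56+92+92+92+92+2+18 = 545 → 02 21.

0221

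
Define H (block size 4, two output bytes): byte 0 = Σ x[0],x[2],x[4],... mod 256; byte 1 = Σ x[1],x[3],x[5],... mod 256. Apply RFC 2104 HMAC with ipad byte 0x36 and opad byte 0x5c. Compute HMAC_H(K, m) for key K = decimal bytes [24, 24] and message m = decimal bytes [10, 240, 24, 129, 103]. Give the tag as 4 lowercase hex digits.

8d75

Key decimal bytes [24, 24] = 18 18 is 2 bytes ≤ B = 4; zero-pad to 4 bytes: K' = 18 18 00 00.
K' ⊕ ipad = 2e 2e 36 36.  K' ⊕ opad = 44 44 5c 5c.
Inner input = (K'⊕ipad) ∥ m = 2e 2e 36 36 ∥ 0a f0 18 81 67.
Inner hash: even-index sum = 237 mod 256 = 237; odd-index sum = 469 mod 256 = 213 → ed d5.
Outer input = (K'⊕opad) ∥ inner = 44 44 5c 5c ∥ ed d5.
Outer hash (tag): even-index sum = 397 mod 256 = 141; odd-index sum = 373 mod 256 = 117 → 8d 75.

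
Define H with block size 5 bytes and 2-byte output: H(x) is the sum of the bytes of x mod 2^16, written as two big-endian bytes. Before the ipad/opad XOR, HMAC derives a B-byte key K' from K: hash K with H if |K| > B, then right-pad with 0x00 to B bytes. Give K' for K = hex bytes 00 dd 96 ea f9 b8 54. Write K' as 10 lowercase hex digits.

|K| = 7 > B = 5, so first hash the key.
H(K): sum = 0+221+150+234+249+184+84 = 1122 → 04 62.
Zero-pad H(K) = 04 62 to 5 bytes: K' = 04 62 00 00 00.

0462000000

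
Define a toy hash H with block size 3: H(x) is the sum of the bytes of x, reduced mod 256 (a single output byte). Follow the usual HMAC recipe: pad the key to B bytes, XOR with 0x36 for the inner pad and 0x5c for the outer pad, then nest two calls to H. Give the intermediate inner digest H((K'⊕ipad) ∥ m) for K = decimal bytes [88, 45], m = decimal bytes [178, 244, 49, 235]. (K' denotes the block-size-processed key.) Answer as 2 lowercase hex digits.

81

Key decimal bytes [88, 45] = 58 2d is 2 bytes ≤ B = 3; zero-pad to 3 bytes: K' = 58 2d 00.
K' ⊕ ipad = 6e 1b 36.
Inner input = 6e 1b 36 ∥ b2 f4 31 eb.
Inner hash: sum = 110+27+54+178+244+49+235 = 897; mod 256 = 129 → 81.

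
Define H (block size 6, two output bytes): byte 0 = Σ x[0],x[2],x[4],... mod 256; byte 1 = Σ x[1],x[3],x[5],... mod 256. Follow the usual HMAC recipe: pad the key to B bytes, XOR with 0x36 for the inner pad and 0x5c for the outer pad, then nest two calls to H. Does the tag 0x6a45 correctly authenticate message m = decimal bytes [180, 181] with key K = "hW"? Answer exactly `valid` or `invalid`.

valid

Key "hW" = 68 57 is 2 bytes ≤ B = 6; zero-pad to 6 bytes: K' = 68 57 00 00 00 00.
K' ⊕ ipad = 5e 61 36 36 36 36; K' ⊕ opad = 34 0b 5c 5c 5c 5c.
Inner hash: even-index sum = 382 mod 256 = 126; odd-index sum = 386 mod 256 = 130 → 7e 82.
Outer hash (recomputed tag): even-index sum = 362 mod 256 = 106; odd-index sum = 325 mod 256 = 69 → 6a 45.
Recomputed tag = 6a45; claimed = 6a45 → match.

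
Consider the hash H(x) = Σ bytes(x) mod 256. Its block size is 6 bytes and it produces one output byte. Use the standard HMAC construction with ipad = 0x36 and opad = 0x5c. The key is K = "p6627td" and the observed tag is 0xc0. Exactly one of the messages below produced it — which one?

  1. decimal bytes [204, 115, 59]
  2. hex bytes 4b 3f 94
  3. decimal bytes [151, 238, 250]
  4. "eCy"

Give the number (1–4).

Key "p6627td" = 70 36 36 32 37 74 64 is 7 bytes > B = 6, so hash it first: H(key) = 1d, then zero-pad to 6 bytes: K' = 1d 00 00 00 00 00.
K' ⊕ ipad = 2b 36 36 36 36 36; K' ⊕ opad = 41 5c 5c 5c 5c 5c.
m1: inner = H(2b 36 36 36 36 36 cc 73 3b) = b3; tag = H(41 5c 5c 5c 5c 5c b3) = c0 ← matches
m2: inner = H(2b 36 36 36 36 36 4b 3f 94) = 57; tag = H(41 5c 5c 5c 5c 5c 57) = 64
m3: inner = H(2b 36 36 36 36 36 97 ee fa) = b8; tag = H(41 5c 5c 5c 5c 5c b8) = c5
m4: inner = H(2b 36 36 36 36 36 65 43 79) = 5a; tag = H(41 5c 5c 5c 5c 5c 5a) = 67

1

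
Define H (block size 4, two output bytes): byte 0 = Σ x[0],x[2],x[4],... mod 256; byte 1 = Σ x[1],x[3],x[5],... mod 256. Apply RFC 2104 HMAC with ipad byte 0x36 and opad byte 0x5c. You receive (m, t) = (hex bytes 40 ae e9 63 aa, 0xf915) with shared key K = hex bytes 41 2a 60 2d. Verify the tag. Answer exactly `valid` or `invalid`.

Key hex bytes 41 2a 60 2d is exactly B = 4 bytes: K' = 41 2a 60 2d.
K' ⊕ ipad = 77 1c 56 1b; K' ⊕ opad = 1d 76 3c 71.
Inner hash: even-index sum = 672 mod 256 = 160; odd-index sum = 328 mod 256 = 72 → a0 48.
Outer hash (recomputed tag): even-index sum = 249 mod 256 = 249; odd-index sum = 303 mod 256 = 47 → f9 2f.
Recomputed tag = f92f; claimed = f915 → mismatch.

invalid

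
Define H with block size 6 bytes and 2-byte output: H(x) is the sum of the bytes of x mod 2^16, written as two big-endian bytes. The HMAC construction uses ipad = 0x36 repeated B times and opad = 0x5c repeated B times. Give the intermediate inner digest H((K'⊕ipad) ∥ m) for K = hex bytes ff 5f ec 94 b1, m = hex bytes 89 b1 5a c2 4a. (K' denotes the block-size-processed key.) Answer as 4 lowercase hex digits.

Key hex bytes ff 5f ec 94 b1 is 5 bytes ≤ B = 6; zero-pad to 6 bytes: K' = ff 5f ec 94 b1 00.
K' ⊕ ipad = c9 69 da a2 87 36.
Inner input = c9 69 da a2 87 36 ∥ 89 b1 5a c2 4a.
Inner hash: sum = 201+105+218+162+135+54+137+177+90+194+74 = 1547 → 06 0b.

060b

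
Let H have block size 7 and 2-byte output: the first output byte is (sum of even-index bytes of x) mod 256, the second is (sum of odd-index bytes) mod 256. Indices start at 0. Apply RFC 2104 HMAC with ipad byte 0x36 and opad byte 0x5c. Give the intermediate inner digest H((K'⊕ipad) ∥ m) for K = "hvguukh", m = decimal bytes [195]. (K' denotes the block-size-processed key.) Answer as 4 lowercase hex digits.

50a3

Key "hvguukh" = 68 76 67 75 75 6b 68 is exactly B = 7 bytes: K' = 68 76 67 75 75 6b 68.
K' ⊕ ipad = 5e 40 51 43 43 5d 5e.
Inner input = 5e 40 51 43 43 5d 5e ∥ c3.
Inner hash: even-index sum = 336 mod 256 = 80; odd-index sum = 419 mod 256 = 163 → 50 a3.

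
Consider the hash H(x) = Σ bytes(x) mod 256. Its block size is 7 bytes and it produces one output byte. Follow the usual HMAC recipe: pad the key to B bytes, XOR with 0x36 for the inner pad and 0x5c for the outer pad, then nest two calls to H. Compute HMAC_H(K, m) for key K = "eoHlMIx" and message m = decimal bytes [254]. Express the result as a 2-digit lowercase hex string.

c4

Key "eoHlMIx" = 65 6f 48 6c 4d 49 78 is exactly B = 7 bytes: K' = 65 6f 48 6c 4d 49 78.
K' ⊕ ipad = 53 59 7e 5a 7b 7f 4e.  K' ⊕ opad = 39 33 14 30 11 15 24.
Inner input = (K'⊕ipad) ∥ m = 53 59 7e 5a 7b 7f 4e ∥ fe.
Inner hash: sum = 83+89+126+90+123+127+78+254 = 970; mod 256 = 202 → ca.
Outer input = (K'⊕opad) ∥ inner = 39 33 14 30 11 15 24 ∥ ca.
Outer hash (tag): sum = 57+51+20+48+17+21+36+202 = 452; mod 256 = 196 → c4.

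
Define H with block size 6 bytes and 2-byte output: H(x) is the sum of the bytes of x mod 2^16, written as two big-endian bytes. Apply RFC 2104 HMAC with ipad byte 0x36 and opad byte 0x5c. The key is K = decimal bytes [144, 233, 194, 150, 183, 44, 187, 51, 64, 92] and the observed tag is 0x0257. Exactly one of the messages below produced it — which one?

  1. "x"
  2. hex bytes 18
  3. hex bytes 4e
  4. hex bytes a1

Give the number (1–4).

Key decimal bytes [144, 233, 194, 150, 183, 44, 187, 51, 64, 92] = 90 e9 c2 96 b7 2c bb 33 40 5c is 10 bytes > B = 6, so hash it first: H(key) = 05 3e, then zero-pad to 6 bytes: K' = 05 3e 00 00 00 00.
K' ⊕ ipad = 33 08 36 36 36 36; K' ⊕ opad = 59 62 5c 5c 5c 5c.
m1: inner = H(33 08 36 36 36 36 78) = 01 8b; tag = H(59 62 5c 5c 5c 5c 01 8b) = 02b7
m2: inner = H(33 08 36 36 36 36 18) = 01 2b; tag = H(59 62 5c 5c 5c 5c 01 2b) = 0257 ← matches
m3: inner = H(33 08 36 36 36 36 4e) = 01 61; tag = H(59 62 5c 5c 5c 5c 01 61) = 028d
m4: inner = H(33 08 36 36 36 36 a1) = 01 b4; tag = H(59 62 5c 5c 5c 5c 01 b4) = 02e0

2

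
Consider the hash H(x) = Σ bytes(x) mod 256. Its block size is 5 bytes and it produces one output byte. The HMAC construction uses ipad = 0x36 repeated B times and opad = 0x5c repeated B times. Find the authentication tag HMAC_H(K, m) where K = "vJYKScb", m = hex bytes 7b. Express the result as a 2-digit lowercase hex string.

Key "vJYKScb" = 76 4a 59 4b 53 63 62 is 7 bytes > B = 5, so hash it first: H(key) = 7c, then zero-pad to 5 bytes: K' = 7c 00 00 00 00.
K' ⊕ ipad = 4a 36 36 36 36.  K' ⊕ opad = 20 5c 5c 5c 5c.
Inner input = (K'⊕ipad) ∥ m = 4a 36 36 36 36 ∥ 7b.
Inner hash: sum = 74+54+54+54+54+123 = 413; mod 256 = 157 → 9d.
Outer input = (K'⊕opad) ∥ inner = 20 5c 5c 5c 5c ∥ 9d.
Outer hash (tag): sum = 32+92+92+92+92+157 = 557; mod 256 = 45 → 2d.

2d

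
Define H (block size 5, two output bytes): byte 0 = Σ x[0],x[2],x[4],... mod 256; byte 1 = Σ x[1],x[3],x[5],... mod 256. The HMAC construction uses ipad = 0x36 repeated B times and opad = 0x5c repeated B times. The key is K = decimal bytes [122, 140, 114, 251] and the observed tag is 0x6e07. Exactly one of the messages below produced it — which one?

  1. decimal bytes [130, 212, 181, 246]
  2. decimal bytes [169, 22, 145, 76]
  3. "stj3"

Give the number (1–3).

1

Key decimal bytes [122, 140, 114, 251] = 7a 8c 72 fb is 4 bytes ≤ B = 5; zero-pad to 5 bytes: K' = 7a 8c 72 fb 00.
K' ⊕ ipad = 4c ba 44 cd 36; K' ⊕ opad = 26 d0 2e a7 5c.
m1: inner = H(4c ba 44 cd 36 82 d4 b5 f6) = 90 be; tag = H(26 d0 2e a7 5c 90 be) = 6e07 ← matches
m2: inner = H(4c ba 44 cd 36 a9 16 91 4c) = 28 c1; tag = H(26 d0 2e a7 5c 28 c1) = 719f
m3: inner = H(4c ba 44 cd 36 73 74 6a 33) = 6d 64; tag = H(26 d0 2e a7 5c 6d 64) = 14e4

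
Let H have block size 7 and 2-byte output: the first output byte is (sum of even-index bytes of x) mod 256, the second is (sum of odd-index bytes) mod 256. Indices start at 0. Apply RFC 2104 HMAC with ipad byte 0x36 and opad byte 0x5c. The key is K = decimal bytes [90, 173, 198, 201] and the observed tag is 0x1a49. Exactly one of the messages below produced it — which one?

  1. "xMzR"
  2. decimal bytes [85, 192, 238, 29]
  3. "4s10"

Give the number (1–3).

Key decimal bytes [90, 173, 198, 201] = 5a ad c6 c9 is 4 bytes ≤ B = 7; zero-pad to 7 bytes: K' = 5a ad c6 c9 00 00 00.
K' ⊕ ipad = 6c 9b f0 ff 36 36 36; K' ⊕ opad = 06 f1 9a 95 5c 5c 5c.
m1: inner = H(6c 9b f0 ff 36 36 36 78 4d 7a 52) = 67 c2; tag = H(06 f1 9a 95 5c 5c 5c 67 c2) = 1a49 ← matches
m2: inner = H(6c 9b f0 ff 36 36 36 55 c0 ee 1d) = a5 13; tag = H(06 f1 9a 95 5c 5c 5c a5 13) = 6b87
m3: inner = H(6c 9b f0 ff 36 36 36 34 73 31 30) = 6b 35; tag = H(06 f1 9a 95 5c 5c 5c 6b 35) = 8d4d

1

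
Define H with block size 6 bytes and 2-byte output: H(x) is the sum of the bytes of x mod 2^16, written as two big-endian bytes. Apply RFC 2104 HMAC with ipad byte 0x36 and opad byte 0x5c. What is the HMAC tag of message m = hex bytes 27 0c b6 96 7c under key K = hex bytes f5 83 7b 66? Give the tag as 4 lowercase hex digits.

0321

Key hex bytes f5 83 7b 66 is 4 bytes ≤ B = 6; zero-pad to 6 bytes: K' = f5 83 7b 66 00 00.
K' ⊕ ipad = c3 b5 4d 50 36 36.  K' ⊕ opad = a9 df 27 3a 5c 5c.
Inner input = (K'⊕ipad) ∥ m = c3 b5 4d 50 36 36 ∥ 27 0c b6 96 7c.
Inner hash: sum = 195+181+77+80+54+54+39+12+182+150+124 = 1148 → 04 7c.
Outer input = (K'⊕opad) ∥ inner = a9 df 27 3a 5c 5c ∥ 04 7c.
Outer hash (tag): sum = 169+223+39+58+92+92+4+124 = 801 → 03 21.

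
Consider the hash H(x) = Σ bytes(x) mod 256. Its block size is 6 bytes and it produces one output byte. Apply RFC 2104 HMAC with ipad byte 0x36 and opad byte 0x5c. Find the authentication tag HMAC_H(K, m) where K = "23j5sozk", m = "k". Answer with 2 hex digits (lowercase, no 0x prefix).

d9

Key "23j5sozk" = 32 33 6a 35 73 6f 7a 6b is 8 bytes > B = 6, so hash it first: H(key) = cb, then zero-pad to 6 bytes: K' = cb 00 00 00 00 00.
K' ⊕ ipad = fd 36 36 36 36 36.  K' ⊕ opad = 97 5c 5c 5c 5c 5c.
Inner input = (K'⊕ipad) ∥ m = fd 36 36 36 36 36 ∥ 6b.
Inner hash: sum = 253+54+54+54+54+54+107 = 630; mod 256 = 118 → 76.
Outer input = (K'⊕opad) ∥ inner = 97 5c 5c 5c 5c 5c ∥ 76.
Outer hash (tag): sum = 151+92+92+92+92+92+118 = 729; mod 256 = 217 → d9.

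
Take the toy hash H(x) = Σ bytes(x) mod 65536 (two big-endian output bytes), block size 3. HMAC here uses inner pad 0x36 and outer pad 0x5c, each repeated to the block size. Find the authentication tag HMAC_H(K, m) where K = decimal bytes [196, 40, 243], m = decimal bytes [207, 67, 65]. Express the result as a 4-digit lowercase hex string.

01e6

Key decimal bytes [196, 40, 243] = c4 28 f3 is exactly B = 3 bytes: K' = c4 28 f3.
K' ⊕ ipad = f2 1e c5.  K' ⊕ opad = 98 74 af.
Inner input = (K'⊕ipad) ∥ m = f2 1e c5 ∥ cf 43 41.
Inner hash: sum = 242+30+197+207+67+65 = 808 → 03 28.
Outer input = (K'⊕opad) ∥ inner = 98 74 af ∥ 03 28.
Outer hash (tag): sum = 152+116+175+3+40 = 486 → 01 e6.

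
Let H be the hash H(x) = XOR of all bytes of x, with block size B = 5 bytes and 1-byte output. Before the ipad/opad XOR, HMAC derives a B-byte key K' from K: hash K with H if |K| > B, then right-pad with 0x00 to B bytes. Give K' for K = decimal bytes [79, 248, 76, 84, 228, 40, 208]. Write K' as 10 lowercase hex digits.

|K| = 7 > B = 5, so first hash the key.
H(K): XOR 4f⊕f8⊕4c⊕54⊕e4⊕28⊕d0 = b3.
Zero-pad H(K) = b3 to 5 bytes: K' = b3 00 00 00 00.

b300000000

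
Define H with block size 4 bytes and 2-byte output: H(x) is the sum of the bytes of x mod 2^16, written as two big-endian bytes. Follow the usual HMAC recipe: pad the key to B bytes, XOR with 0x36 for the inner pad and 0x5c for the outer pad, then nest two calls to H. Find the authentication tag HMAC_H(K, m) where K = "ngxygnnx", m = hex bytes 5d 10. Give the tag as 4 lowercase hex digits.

Key "ngxygnnx" = 6e 67 78 79 67 6e 6e 78 is 8 bytes > B = 4, so hash it first: H(key) = 03 81, then zero-pad to 4 bytes: K' = 03 81 00 00.
K' ⊕ ipad = 35 b7 36 36.  K' ⊕ opad = 5f dd 5c 5c.
Inner input = (K'⊕ipad) ∥ m = 35 b7 36 36 ∥ 5d 10.
Inner hash: sum = 53+183+54+54+93+16 = 453 → 01 c5.
Outer input = (K'⊕opad) ∥ inner = 5f dd 5c 5c ∥ 01 c5.
Outer hash (tag): sum = 95+221+92+92+1+197 = 698 → 02 ba.

02ba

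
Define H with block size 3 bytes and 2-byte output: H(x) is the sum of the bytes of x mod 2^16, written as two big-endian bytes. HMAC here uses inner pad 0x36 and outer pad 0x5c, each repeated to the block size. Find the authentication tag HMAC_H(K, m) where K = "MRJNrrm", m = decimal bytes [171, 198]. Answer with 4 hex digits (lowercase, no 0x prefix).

Key "MRJNrrm" = 4d 52 4a 4e 72 72 6d is 7 bytes > B = 3, so hash it first: H(key) = 02 88, then zero-pad to 3 bytes: K' = 02 88 00.
K' ⊕ ipad = 34 be 36.  K' ⊕ opad = 5e d4 5c.
Inner input = (K'⊕ipad) ∥ m = 34 be 36 ∥ ab c6.
Inner hash: sum = 52+190+54+171+198 = 665 → 02 99.
Outer input = (K'⊕opad) ∥ inner = 5e d4 5c ∥ 02 99.
Outer hash (tag): sum = 94+212+92+2+153 = 553 → 02 29.

0229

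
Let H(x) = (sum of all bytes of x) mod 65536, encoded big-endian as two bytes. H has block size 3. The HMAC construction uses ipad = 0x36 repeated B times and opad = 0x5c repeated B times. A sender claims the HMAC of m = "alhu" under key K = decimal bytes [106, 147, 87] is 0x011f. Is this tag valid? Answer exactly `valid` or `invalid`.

Key decimal bytes [106, 147, 87] = 6a 93 57 is exactly B = 3 bytes: K' = 6a 93 57.
K' ⊕ ipad = 5c a5 61; K' ⊕ opad = 36 cf 0b.
Inner hash: sum = 92+165+97+97+108+104+117 = 780 → 03 0c.
Outer hash (recomputed tag): sum = 54+207+11+3+12 = 287 → 01 1f.
Recomputed tag = 011f; claimed = 011f → match.

valid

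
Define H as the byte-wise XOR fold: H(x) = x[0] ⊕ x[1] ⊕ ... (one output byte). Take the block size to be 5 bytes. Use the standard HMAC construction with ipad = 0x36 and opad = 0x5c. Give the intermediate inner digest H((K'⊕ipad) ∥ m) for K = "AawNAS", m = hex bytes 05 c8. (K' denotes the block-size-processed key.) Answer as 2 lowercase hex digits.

f0

Key "AawNAS" = 41 61 77 4e 41 53 is 6 bytes > B = 5, so hash it first: H(key) = 0b, then zero-pad to 5 bytes: K' = 0b 00 00 00 00.
K' ⊕ ipad = 3d 36 36 36 36.
Inner input = 3d 36 36 36 36 ∥ 05 c8.
Inner hash: XOR 3d⊕36⊕36⊕36⊕36⊕05⊕c8 = f0.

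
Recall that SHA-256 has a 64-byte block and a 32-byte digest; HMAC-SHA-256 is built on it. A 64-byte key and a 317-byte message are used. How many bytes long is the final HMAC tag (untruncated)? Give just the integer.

32

The tag is one SHA-256 digest: 32 bytes.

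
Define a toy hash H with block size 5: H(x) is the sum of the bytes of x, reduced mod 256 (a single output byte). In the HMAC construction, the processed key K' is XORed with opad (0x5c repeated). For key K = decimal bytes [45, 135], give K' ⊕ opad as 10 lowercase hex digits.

71db5c5c5c

Key decimal bytes [45, 135] = 2d 87 is 2 bytes ≤ B = 5; zero-pad to 5 bytes: K' = 2d 87 00 00 00.
XOR each byte with 0x5c: 2d⊕5c=71, 87⊕5c=db, 00⊕5c=5c, 00⊕5c=5c, 00⊕5c=5c.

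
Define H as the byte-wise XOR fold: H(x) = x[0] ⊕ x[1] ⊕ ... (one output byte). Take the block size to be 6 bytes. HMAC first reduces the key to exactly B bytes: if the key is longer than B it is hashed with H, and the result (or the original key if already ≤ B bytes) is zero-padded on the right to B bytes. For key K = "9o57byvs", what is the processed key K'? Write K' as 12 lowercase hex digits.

4a0000000000

|K| = 8 > B = 6, so first hash the key.
H(K): XOR 39⊕6f⊕35⊕37⊕62⊕79⊕76⊕73 = 4a.
Zero-pad H(K) = 4a to 6 bytes: K' = 4a 00 00 00 00 00.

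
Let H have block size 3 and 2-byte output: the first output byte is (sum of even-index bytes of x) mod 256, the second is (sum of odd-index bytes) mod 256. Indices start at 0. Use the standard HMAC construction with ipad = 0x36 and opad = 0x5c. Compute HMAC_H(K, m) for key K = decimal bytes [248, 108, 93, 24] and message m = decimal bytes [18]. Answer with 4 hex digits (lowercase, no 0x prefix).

2971

Key decimal bytes [248, 108, 93, 24] = f8 6c 5d 18 is 4 bytes > B = 3, so hash it first: H(key) = 55 84, then zero-pad to 3 bytes: K' = 55 84 00.
K' ⊕ ipad = 63 b2 36.  K' ⊕ opad = 09 d8 5c.
Inner input = (K'⊕ipad) ∥ m = 63 b2 36 ∥ 12.
Inner hash: even-index sum = 153 mod 256 = 153; odd-index sum = 196 mod 256 = 196 → 99 c4.
Outer input = (K'⊕opad) ∥ inner = 09 d8 5c ∥ 99 c4.
Outer hash (tag): even-index sum = 297 mod 256 = 41; odd-index sum = 369 mod 256 = 113 → 29 71.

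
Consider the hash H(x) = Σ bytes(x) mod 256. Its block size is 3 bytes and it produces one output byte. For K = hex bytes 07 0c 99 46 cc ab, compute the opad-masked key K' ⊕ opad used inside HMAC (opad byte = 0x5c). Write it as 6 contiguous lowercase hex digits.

Key hex bytes 07 0c 99 46 cc ab is 6 bytes > B = 3, so hash it first: H(key) = 69, then zero-pad to 3 bytes: K' = 69 00 00.
XOR each byte with 0x5c: 69⊕5c=35, 00⊕5c=5c, 00⊕5c=5c.

355c5c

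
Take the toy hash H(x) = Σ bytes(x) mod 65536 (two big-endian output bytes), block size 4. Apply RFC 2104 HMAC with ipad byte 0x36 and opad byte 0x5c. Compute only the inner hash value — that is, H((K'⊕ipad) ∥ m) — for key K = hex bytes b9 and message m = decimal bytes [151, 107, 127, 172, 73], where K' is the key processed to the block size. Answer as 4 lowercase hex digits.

Key hex bytes b9 is 1 byte ≤ B = 4; zero-pad to 4 bytes: K' = b9 00 00 00.
K' ⊕ ipad = 8f 36 36 36.
Inner input = 8f 36 36 36 ∥ 97 6b 7f ac 49.
Inner hash: sum = 143+54+54+54+151+107+127+172+73 = 935 → 03 a7.

03a7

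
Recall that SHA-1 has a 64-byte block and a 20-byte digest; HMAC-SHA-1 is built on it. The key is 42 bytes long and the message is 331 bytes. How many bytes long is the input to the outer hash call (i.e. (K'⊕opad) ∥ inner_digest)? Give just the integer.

Key is 42 ≤ 64 bytes, zero-padded: |K'| = 64.
Outer input = (K'⊕opad) ∥ H(inner) → 64 + 20 = 84 bytes.

84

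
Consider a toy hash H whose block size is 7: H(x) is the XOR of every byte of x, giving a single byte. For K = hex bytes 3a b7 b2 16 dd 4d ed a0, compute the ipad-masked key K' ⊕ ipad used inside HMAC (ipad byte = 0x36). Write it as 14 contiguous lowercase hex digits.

Key hex bytes 3a b7 b2 16 dd 4d ed a0 is 8 bytes > B = 7, so hash it first: H(key) = f4, then zero-pad to 7 bytes: K' = f4 00 00 00 00 00 00.
XOR each byte with 0x36: f4⊕36=c2, 00⊕36=36, 00⊕36=36, 00⊕36=36, 00⊕36=36, 00⊕36=36, 00⊕36=36.

c2363636363636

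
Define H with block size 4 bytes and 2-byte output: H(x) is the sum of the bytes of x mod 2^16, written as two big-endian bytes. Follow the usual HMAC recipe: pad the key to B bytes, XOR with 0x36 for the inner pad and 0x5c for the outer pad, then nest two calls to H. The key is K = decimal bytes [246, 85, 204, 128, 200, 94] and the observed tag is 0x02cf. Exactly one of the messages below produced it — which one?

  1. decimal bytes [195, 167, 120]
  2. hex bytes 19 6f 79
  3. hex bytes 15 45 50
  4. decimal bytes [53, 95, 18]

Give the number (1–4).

3

Key decimal bytes [246, 85, 204, 128, 200, 94] = f6 55 cc 80 c8 5e is 6 bytes > B = 4, so hash it first: H(key) = 03 bd, then zero-pad to 4 bytes: K' = 03 bd 00 00.
K' ⊕ ipad = 35 8b 36 36; K' ⊕ opad = 5f e1 5c 5c.
m1: inner = H(35 8b 36 36 c3 a7 78) = 03 0e; tag = H(5f e1 5c 5c 03 0e) = 0209
m2: inner = H(35 8b 36 36 19 6f 79) = 02 2d; tag = H(5f e1 5c 5c 02 2d) = 0227
m3: inner = H(35 8b 36 36 15 45 50) = 01 d6; tag = H(5f e1 5c 5c 01 d6) = 02cf ← matches
m4: inner = H(35 8b 36 36 35 5f 12) = 01 d2; tag = H(5f e1 5c 5c 01 d2) = 02cb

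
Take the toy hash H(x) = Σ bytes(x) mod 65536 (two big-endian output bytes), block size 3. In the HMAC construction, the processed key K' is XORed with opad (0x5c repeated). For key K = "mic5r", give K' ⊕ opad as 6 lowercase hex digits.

Key "mic5r" = 6d 69 63 35 72 is 5 bytes > B = 3, so hash it first: H(key) = 01 e0, then zero-pad to 3 bytes: K' = 01 e0 00.
XOR each byte with 0x5c: 01⊕5c=5d, e0⊕5c=bc, 00⊕5c=5c.

5dbc5c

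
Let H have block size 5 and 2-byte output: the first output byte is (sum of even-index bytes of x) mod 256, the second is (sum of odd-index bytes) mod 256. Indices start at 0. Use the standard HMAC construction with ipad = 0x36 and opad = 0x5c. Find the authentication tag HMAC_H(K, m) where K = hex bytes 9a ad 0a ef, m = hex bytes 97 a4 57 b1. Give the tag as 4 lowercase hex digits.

da17

Key hex bytes 9a ad 0a ef is 4 bytes ≤ B = 5; zero-pad to 5 bytes: K' = 9a ad 0a ef 00.
K' ⊕ ipad = ac 9b 3c d9 36.  K' ⊕ opad = c6 f1 56 b3 5c.
Inner input = (K'⊕ipad) ∥ m = ac 9b 3c d9 36 ∥ 97 a4 57 b1.
Inner hash: even-index sum = 627 mod 256 = 115; odd-index sum = 610 mod 256 = 98 → 73 62.
Outer input = (K'⊕opad) ∥ inner = c6 f1 56 b3 5c ∥ 73 62.
Outer hash (tag): even-index sum = 474 mod 256 = 218; odd-index sum = 535 mod 256 = 23 → da 17.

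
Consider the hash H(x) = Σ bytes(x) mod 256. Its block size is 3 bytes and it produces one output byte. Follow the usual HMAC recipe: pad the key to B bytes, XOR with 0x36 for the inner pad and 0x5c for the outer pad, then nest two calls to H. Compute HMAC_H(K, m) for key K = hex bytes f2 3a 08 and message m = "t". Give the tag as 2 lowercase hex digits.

Key hex bytes f2 3a 08 is exactly B = 3 bytes: K' = f2 3a 08.
K' ⊕ ipad = c4 0c 3e.  K' ⊕ opad = ae 66 54.
Inner input = (K'⊕ipad) ∥ m = c4 0c 3e ∥ 74.
Inner hash: sum = 196+12+62+116 = 386; mod 256 = 130 → 82.
Outer input = (K'⊕opad) ∥ inner = ae 66 54 ∥ 82.
Outer hash (tag): sum = 174+102+84+130 = 490; mod 256 = 234 → ea.

ea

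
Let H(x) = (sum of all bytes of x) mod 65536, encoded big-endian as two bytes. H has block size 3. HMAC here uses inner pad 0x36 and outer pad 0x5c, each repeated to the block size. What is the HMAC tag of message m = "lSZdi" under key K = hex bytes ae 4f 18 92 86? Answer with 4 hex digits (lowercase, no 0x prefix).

Key hex bytes ae 4f 18 92 86 is 5 bytes > B = 3, so hash it first: H(key) = 02 2d, then zero-pad to 3 bytes: K' = 02 2d 00.
K' ⊕ ipad = 34 1b 36.  K' ⊕ opad = 5e 71 5c.
Inner input = (K'⊕ipad) ∥ m = 34 1b 36 ∥ 6c 53 5a 64 69.
Inner hash: sum = 52+27+54+108+83+90+100+105 = 619 → 02 6b.
Outer input = (K'⊕opad) ∥ inner = 5e 71 5c ∥ 02 6b.
Outer hash (tag): sum = 94+113+92+2+107 = 408 → 01 98.

0198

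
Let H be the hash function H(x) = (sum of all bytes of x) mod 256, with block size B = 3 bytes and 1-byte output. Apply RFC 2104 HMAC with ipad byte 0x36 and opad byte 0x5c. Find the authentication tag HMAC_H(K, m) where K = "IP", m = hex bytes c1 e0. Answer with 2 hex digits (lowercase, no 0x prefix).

Key "IP" = 49 50 is 2 bytes ≤ B = 3; zero-pad to 3 bytes: K' = 49 50 00.
K' ⊕ ipad = 7f 66 36.  K' ⊕ opad = 15 0c 5c.
Inner input = (K'⊕ipad) ∥ m = 7f 66 36 ∥ c1 e0.
Inner hash: sum = 127+102+54+193+224 = 700; mod 256 = 188 → bc.
Outer input = (K'⊕opad) ∥ inner = 15 0c 5c ∥ bc.
Outer hash (tag): sum = 21+12+92+188 = 313; mod 256 = 57 → 39.

39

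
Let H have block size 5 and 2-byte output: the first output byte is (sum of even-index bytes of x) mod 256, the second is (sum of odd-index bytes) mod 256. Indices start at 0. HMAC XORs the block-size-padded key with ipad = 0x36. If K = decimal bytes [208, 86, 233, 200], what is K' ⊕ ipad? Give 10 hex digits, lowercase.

Key decimal bytes [208, 86, 233, 200] = d0 56 e9 c8 is 4 bytes ≤ B = 5; zero-pad to 5 bytes: K' = d0 56 e9 c8 00.
XOR each byte with 0x36: d0⊕36=e6, 56⊕36=60, e9⊕36=df, c8⊕36=fe, 00⊕36=36.

e660dffe36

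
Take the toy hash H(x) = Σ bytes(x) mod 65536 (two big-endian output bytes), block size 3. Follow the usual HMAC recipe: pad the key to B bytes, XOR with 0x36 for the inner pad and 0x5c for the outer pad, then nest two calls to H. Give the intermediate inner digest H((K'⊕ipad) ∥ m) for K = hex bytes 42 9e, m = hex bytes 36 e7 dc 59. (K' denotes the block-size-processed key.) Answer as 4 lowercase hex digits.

03a4

Key hex bytes 42 9e is 2 bytes ≤ B = 3; zero-pad to 3 bytes: K' = 42 9e 00.
K' ⊕ ipad = 74 a8 36.
Inner input = 74 a8 36 ∥ 36 e7 dc 59.
Inner hash: sum = 116+168+54+54+231+220+89 = 932 → 03 a4.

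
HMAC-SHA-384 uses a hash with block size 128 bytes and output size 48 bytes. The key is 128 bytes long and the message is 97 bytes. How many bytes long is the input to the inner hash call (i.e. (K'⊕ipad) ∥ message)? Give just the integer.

Key is 128 ≤ 128 bytes, zero-padded: |K'| = 128.
Inner input = (K'⊕ipad) ∥ m → 128 + 97 = 225 bytes.

225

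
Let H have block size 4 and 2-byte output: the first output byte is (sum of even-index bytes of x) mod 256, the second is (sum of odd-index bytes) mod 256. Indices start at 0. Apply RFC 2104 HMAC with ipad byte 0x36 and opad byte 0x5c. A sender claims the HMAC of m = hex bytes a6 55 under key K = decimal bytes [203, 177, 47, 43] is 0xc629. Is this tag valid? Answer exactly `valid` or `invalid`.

invalid

Key decimal bytes [203, 177, 47, 43] = cb b1 2f 2b is exactly B = 4 bytes: K' = cb b1 2f 2b.
K' ⊕ ipad = fd 87 19 1d; K' ⊕ opad = 97 ed 73 77.
Inner hash: even-index sum = 444 mod 256 = 188; odd-index sum = 249 mod 256 = 249 → bc f9.
Outer hash (recomputed tag): even-index sum = 454 mod 256 = 198; odd-index sum = 605 mod 256 = 93 → c6 5d.
Recomputed tag = c65d; claimed = c629 → mismatch.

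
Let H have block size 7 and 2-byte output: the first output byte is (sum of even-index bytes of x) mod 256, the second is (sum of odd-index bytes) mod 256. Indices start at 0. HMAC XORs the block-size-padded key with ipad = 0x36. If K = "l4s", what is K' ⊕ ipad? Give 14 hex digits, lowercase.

5a024536363636

Key "l4s" = 6c 34 73 is 3 bytes ≤ B = 7; zero-pad to 7 bytes: K' = 6c 34 73 00 00 00 00.
XOR each byte with 0x36: 6c⊕36=5a, 34⊕36=02, 73⊕36=45, 00⊕36=36, 00⊕36=36, 00⊕36=36, 00⊕36=36.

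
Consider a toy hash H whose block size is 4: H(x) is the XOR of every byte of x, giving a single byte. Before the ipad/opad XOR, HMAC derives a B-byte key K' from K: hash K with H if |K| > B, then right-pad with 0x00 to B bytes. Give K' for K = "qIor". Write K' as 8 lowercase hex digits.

Key "qIor" = 71 49 6f 72 is exactly B = 4 bytes: K' = 71 49 6f 72.

71496f72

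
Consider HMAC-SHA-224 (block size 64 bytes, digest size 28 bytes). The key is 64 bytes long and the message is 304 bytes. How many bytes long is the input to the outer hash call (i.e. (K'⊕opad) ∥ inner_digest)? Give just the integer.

Key is 64 ≤ 64 bytes, zero-padded: |K'| = 64.
Outer input = (K'⊕opad) ∥ H(inner) → 64 + 28 = 92 bytes.

92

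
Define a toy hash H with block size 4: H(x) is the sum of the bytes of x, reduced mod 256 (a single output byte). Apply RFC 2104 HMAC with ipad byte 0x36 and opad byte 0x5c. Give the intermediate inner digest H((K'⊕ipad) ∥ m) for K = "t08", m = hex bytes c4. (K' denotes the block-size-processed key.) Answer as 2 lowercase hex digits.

50

Key "t08" = 74 30 38 is 3 bytes ≤ B = 4; zero-pad to 4 bytes: K' = 74 30 38 00.
K' ⊕ ipad = 42 06 0e 36.
Inner input = 42 06 0e 36 ∥ c4.
Inner hash: sum = 66+6+14+54+196 = 336; mod 256 = 80 → 50.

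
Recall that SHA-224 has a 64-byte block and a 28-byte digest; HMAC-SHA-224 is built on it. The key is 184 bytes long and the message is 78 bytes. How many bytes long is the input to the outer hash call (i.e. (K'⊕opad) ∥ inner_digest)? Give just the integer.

Key is 184 > 64 bytes, so it is hashed to 28 bytes then zero-padded to 64: |K'| = 64.
Outer input = (K'⊕opad) ∥ H(inner) → 64 + 28 = 92 bytes.

92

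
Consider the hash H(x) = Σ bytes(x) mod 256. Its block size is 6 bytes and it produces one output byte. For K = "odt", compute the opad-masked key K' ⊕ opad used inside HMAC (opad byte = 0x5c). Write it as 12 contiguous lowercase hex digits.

3338285c5c5c

Key "odt" = 6f 64 74 is 3 bytes ≤ B = 6; zero-pad to 6 bytes: K' = 6f 64 74 00 00 00.
XOR each byte with 0x5c: 6f⊕5c=33, 64⊕5c=38, 74⊕5c=28, 00⊕5c=5c, 00⊕5c=5c, 00⊕5c=5c.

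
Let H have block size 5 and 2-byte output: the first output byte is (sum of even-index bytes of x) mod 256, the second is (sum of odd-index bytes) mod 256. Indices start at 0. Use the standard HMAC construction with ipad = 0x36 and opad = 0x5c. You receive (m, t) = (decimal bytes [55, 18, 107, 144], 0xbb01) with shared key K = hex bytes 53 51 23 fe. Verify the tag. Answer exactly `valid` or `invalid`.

Key hex bytes 53 51 23 fe is 4 bytes ≤ B = 5; zero-pad to 5 bytes: K' = 53 51 23 fe 00.
K' ⊕ ipad = 65 67 15 c8 36; K' ⊕ opad = 0f 0d 7f a2 5c.
Inner hash: even-index sum = 338 mod 256 = 82; odd-index sum = 465 mod 256 = 209 → 52 d1.
Outer hash (recomputed tag): even-index sum = 443 mod 256 = 187; odd-index sum = 257 mod 256 = 1 → bb 01.
Recomputed tag = bb01; claimed = bb01 → match.

valid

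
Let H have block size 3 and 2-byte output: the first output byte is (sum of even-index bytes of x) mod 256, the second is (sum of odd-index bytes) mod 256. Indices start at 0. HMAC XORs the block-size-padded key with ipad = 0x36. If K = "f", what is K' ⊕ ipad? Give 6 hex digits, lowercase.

Key "f" = 66 is 1 byte ≤ B = 3; zero-pad to 3 bytes: K' = 66 00 00.
XOR each byte with 0x36: 66⊕36=50, 00⊕36=36, 00⊕36=36.

503636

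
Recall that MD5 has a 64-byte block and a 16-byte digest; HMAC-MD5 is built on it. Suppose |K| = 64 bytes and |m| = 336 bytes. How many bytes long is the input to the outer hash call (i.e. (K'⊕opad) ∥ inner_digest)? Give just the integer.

80

Key is 64 ≤ 64 bytes, zero-padded: |K'| = 64.
Outer input = (K'⊕opad) ∥ H(inner) → 64 + 16 = 80 bytes.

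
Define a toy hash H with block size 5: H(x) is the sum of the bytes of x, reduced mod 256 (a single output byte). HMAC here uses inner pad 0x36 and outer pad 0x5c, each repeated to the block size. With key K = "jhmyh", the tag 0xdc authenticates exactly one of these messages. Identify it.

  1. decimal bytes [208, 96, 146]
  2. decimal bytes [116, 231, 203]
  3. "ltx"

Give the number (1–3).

Key "jhmyh" = 6a 68 6d 79 68 is exactly B = 5 bytes: K' = 6a 68 6d 79 68.
K' ⊕ ipad = 5c 5e 5b 4f 5e; K' ⊕ opad = 36 34 31 25 34.
m1: inner = H(5c 5e 5b 4f 5e d0 60 92) = 84; tag = H(36 34 31 25 34 84) = 78
m2: inner = H(5c 5e 5b 4f 5e 74 e7 cb) = e8; tag = H(36 34 31 25 34 e8) = dc ← matches
m3: inner = H(5c 5e 5b 4f 5e 6c 74 78) = 1a; tag = H(36 34 31 25 34 1a) = 0e

2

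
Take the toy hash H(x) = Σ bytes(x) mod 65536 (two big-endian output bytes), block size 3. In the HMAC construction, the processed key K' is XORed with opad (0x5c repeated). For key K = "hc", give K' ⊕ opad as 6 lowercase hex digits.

Key "hc" = 68 63 is 2 bytes ≤ B = 3; zero-pad to 3 bytes: K' = 68 63 00.
XOR each byte with 0x5c: 68⊕5c=34, 63⊕5c=3f, 00⊕5c=5c.

343f5c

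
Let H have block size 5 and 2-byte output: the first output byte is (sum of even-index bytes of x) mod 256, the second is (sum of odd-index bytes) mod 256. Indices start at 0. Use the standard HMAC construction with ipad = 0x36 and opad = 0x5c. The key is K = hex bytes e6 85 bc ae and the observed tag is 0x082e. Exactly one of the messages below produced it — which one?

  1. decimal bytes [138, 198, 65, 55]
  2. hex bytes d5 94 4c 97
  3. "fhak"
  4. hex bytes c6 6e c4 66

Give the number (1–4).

3

Key hex bytes e6 85 bc ae is 4 bytes ≤ B = 5; zero-pad to 5 bytes: K' = e6 85 bc ae 00.
K' ⊕ ipad = d0 b3 8a 98 36; K' ⊕ opad = ba d9 e0 f2 5c.
m1: inner = H(d0 b3 8a 98 36 8a c6 41 37) = 8d 16; tag = H(ba d9 e0 f2 5c 8d 16) = 0c58
m2: inner = H(d0 b3 8a 98 36 d5 94 4c 97) = bb 6c; tag = H(ba d9 e0 f2 5c bb 6c) = 6286
m3: inner = H(d0 b3 8a 98 36 66 68 61 6b) = 63 12; tag = H(ba d9 e0 f2 5c 63 12) = 082e ← matches
m4: inner = H(d0 b3 8a 98 36 c6 6e c4 66) = 64 d5; tag = H(ba d9 e0 f2 5c 64 d5) = cb2f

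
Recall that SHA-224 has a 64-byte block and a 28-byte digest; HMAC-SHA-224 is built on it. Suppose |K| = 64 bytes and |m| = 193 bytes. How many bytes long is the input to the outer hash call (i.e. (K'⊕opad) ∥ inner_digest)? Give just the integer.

Key is 64 ≤ 64 bytes, zero-padded: |K'| = 64.
Outer input = (K'⊕opad) ∥ H(inner) → 64 + 28 = 92 bytes.

92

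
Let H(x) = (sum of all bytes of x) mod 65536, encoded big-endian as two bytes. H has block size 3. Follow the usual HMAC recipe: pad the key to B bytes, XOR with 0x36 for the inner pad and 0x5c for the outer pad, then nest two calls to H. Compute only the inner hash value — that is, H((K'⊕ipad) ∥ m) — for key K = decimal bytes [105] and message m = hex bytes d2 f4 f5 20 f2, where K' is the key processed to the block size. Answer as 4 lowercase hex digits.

0498

Key decimal bytes [105] = 69 is 1 byte ≤ B = 3; zero-pad to 3 bytes: K' = 69 00 00.
K' ⊕ ipad = 5f 36 36.
Inner input = 5f 36 36 ∥ d2 f4 f5 20 f2.
Inner hash: sum = 95+54+54+210+244+245+32+242 = 1176 → 04 98.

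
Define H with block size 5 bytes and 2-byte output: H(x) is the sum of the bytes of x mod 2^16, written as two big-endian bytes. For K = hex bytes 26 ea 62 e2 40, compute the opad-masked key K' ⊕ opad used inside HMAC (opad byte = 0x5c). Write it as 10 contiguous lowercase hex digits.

7ab63ebe1c

Key hex bytes 26 ea 62 e2 40 is exactly B = 5 bytes: K' = 26 ea 62 e2 40.
XOR each byte with 0x5c: 26⊕5c=7a, ea⊕5c=b6, 62⊕5c=3e, e2⊕5c=be, 40⊕5c=1c.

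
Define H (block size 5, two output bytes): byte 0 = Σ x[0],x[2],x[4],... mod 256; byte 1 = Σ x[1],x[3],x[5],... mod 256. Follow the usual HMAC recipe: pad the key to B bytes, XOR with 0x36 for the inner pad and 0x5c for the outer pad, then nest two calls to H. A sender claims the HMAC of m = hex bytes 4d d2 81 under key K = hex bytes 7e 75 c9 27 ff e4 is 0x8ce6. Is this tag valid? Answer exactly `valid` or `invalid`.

Key hex bytes 7e 75 c9 27 ff e4 is 6 bytes > B = 5, so hash it first: H(key) = 46 80, then zero-pad to 5 bytes: K' = 46 80 00 00 00.
K' ⊕ ipad = 70 b6 36 36 36; K' ⊕ opad = 1a dc 5c 5c 5c.
Inner hash: even-index sum = 430 mod 256 = 174; odd-index sum = 442 mod 256 = 186 → ae ba.
Outer hash (recomputed tag): even-index sum = 396 mod 256 = 140; odd-index sum = 486 mod 256 = 230 → 8c e6.
Recomputed tag = 8ce6; claimed = 8ce6 → match.

valid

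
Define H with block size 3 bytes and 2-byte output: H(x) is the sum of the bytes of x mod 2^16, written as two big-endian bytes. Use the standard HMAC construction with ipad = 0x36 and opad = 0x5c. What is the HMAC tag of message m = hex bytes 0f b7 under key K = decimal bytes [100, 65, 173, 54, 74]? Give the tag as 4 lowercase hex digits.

0160

Key decimal bytes [100, 65, 173, 54, 74] = 64 41 ad 36 4a is 5 bytes > B = 3, so hash it first: H(key) = 01 d2, then zero-pad to 3 bytes: K' = 01 d2 00.
K' ⊕ ipad = 37 e4 36.  K' ⊕ opad = 5d 8e 5c.
Inner input = (K'⊕ipad) ∥ m = 37 e4 36 ∥ 0f b7.
Inner hash: sum = 55+228+54+15+183 = 535 → 02 17.
Outer input = (K'⊕opad) ∥ inner = 5d 8e 5c ∥ 02 17.
Outer hash (tag): sum = 93+142+92+2+23 = 352 → 01 60.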